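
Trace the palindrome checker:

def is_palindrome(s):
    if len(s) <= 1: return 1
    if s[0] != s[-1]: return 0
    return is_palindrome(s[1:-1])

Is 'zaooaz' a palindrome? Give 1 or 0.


is_palindrome('zaooaz'): s[0]='z' == s[-1]='z' -> check is_palindrome('aooa')
is_palindrome('aooa'): s[0]='a' == s[-1]='a' -> check is_palindrome('oo')
is_palindrome('oo'): s[0]='o' == s[-1]='o' -> check is_palindrome('')
is_palindrome(''): len <= 1 -> return 1  (base case)
Result: 1 (palindrome)

1


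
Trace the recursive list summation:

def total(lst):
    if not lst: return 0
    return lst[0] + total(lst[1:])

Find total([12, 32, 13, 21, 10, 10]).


total([12, 32, 13, 21, 10, 10]) = 12 + total([32, 13, 21, 10, 10])
total([32, 13, 21, 10, 10]) = 32 + total([13, 21, 10, 10])
total([13, 21, 10, 10]) = 13 + total([21, 10, 10])
total([21, 10, 10]) = 21 + total([10, 10])
total([10, 10]) = 10 + total([10])
total([10]) = 10 + total([])
total([]) = 0  (base case)
Total: 12 + 32 + 13 + 21 + 10 + 10 + 0 = 98

98


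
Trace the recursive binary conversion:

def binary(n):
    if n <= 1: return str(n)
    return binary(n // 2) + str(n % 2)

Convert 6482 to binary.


binary(6482) = binary(3241) + '0'
binary(3241) = binary(1620) + '1'
binary(1620) = binary(810) + '0'
binary(810) = binary(405) + '0'
binary(405) = binary(202) + '1'
binary(202) = binary(101) + '0'
binary(101) = binary(50) + '1'
binary(50) = binary(25) + '0'
binary(25) = binary(12) + '1'
binary(12) = binary(6) + '0'
binary(6) = binary(3) + '0'
binary(3) = binary(1) + '1'
binary(1) = '1'  (base case)
Concatenating: '1' + '1' + '0' + '0' + '1' + '0' + '1' + '0' + '1' + '0' + '0' + '1' + '0' = '1100101010010'

1100101010010


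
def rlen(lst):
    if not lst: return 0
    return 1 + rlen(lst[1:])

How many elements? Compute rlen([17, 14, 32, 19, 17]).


rlen([17, 14, 32, 19, 17]) = 1 + rlen([14, 32, 19, 17])
rlen([14, 32, 19, 17]) = 1 + rlen([32, 19, 17])
rlen([32, 19, 17]) = 1 + rlen([19, 17])
rlen([19, 17]) = 1 + rlen([17])
rlen([17]) = 1 + rlen([])
rlen([]) = 0  (base case)
Unwinding: 1 + 1 + 1 + 1 + 1 + 0 = 5

5


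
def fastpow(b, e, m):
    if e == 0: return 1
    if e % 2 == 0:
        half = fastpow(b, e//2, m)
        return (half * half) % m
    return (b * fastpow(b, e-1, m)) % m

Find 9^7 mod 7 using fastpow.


fastpow(9, 7, 7): e is odd, compute fastpow(9, 6, 7)
  fastpow(9, 6, 7): e is even, compute fastpow(9, 3, 7)
    fastpow(9, 3, 7): e is odd, compute fastpow(9, 2, 7)
      fastpow(9, 2, 7): e is even, compute fastpow(9, 1, 7)
        fastpow(9, 1, 7): e is odd, compute fastpow(9, 0, 7)
          fastpow(9, 0, 7) = 1
        (9 * 1) % 7 = 2
      half=2, (2*2) % 7 = 4
    (9 * 4) % 7 = 1
  half=1, (1*1) % 7 = 1
(9 * 1) % 7 = 2

2


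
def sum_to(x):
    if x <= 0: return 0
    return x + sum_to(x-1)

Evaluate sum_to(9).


sum_to(9)
= 9 + 8 + 7 + 6 + 5 + 4 + 3 + 2 + 1 + sum_to(0)
= 9 + 8 + 7 + 6 + 5 + 4 + 3 + 2 + 1 + 0
= 45

45


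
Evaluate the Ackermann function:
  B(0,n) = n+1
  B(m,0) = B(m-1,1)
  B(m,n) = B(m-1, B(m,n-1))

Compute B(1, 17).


B(1, 17) = B(0, B(1, 16))
  B(1, 16) = B(0, B(1, 15))
    B(1, 15) = B(0, B(1, 14))
      B(1, 14) = B(0, B(1, 13))
        B(1, 13) = B(0, B(1, 12))
          B(1, 12) = B(0, B(1, 11))
          B(1, 11) = B(0, B(1, 10))
          B(1, 10) = B(0, B(1, 9))
          B(1, 9) = B(0, B(1, 8))
          B(1, 8) = B(0, B(1, 7))
          B(1, 7) = B(0, B(1, 6))
          B(1, 6) = B(0, B(1, 5))
          B(1, 5) = B(0, B(1, 4))
          B(1, 4) = B(0, B(1, 3))
          B(1, 3) = B(0, B(1, 2))
          B(1, 2) = B(0, B(1, 1))
          B(1, 1) = B(0, B(1, 0))
          B(1, 0) = B(0, 1)
          B(0, 1) = 2
            = B(0, 2)
          B(0, 2) = 3
            = B(0, 3)
          B(0, 3) = 4
            = B(0, 4)
          B(0, 4) = 5
... (trace truncated)
Result: B(1, 17) = 19

19


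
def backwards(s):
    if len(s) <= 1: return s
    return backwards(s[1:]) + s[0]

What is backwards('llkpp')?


backwards('llkpp') = backwards('lkpp') + 'l'
backwards('lkpp') = backwards('kpp') + 'l'
backwards('kpp') = backwards('pp') + 'k'
backwards('pp') = backwards('p') + 'p'
backwards('p') = 'p'  (base case)
Concatenating: 'p' + 'p' + 'k' + 'l' + 'l' = 'ppkll'

ppkll


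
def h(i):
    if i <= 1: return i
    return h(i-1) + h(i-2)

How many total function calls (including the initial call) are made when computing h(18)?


Let C(n) = total calls for h(n)
C(0) = 1, C(1) = 1
C(2) = 1 + C(1) + C(0) = 1 + 1 + 1 = 3
C(3) = 1 + C(2) + C(1) = 1 + 3 + 1 = 5
C(4) = 1 + C(3) + C(2) = 1 + 5 + 3 = 9
C(5) = 1 + C(4) + C(3) = 1 + 9 + 5 = 15
C(6) = 1 + C(5) + C(4) = 1 + 15 + 9 = 25
C(7) = 1 + C(6) + C(5) = 1 + 25 + 15 = 41
C(8) = 1 + C(7) + C(6) = 1 + 41 + 25 = 67
C(9) = 1 + C(8) + C(7) = 1 + 67 + 41 = 109
C(10) = 1 + C(9) + C(8) = 1 + 109 + 67 = 177
C(11) = 1 + C(10) + C(9) = 1 + 177 + 109 = 287
C(12) = 1 + C(11) + C(10) = 1 + 287 + 177 = 465
C(13) = 1 + C(12) + C(11) = 1 + 465 + 287 = 753
C(14) = 1 + C(13) + C(12) = 1 + 753 + 465 = 1219
C(15) = 1 + C(14) + C(13) = 1 + 1219 + 753 = 1973
C(16) = 1 + C(15) + C(14) = 1 + 1973 + 1219 = 3193
C(17) = 1 + C(16) + C(15) = 1 + 3193 + 1973 = 5167
C(18) = 1 + C(17) + C(16) = 1 + 5167 + 3193 = 8361

8361


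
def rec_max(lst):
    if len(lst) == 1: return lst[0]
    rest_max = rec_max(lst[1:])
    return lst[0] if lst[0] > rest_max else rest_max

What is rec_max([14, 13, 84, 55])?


rec_max([14, 13, 84, 55]): compare 14 with rec_max([13, 84, 55])
rec_max([13, 84, 55]): compare 13 with rec_max([84, 55])
rec_max([84, 55]): compare 84 with rec_max([55])
rec_max([55]) = 55  (base case)
Compare 84 with 55 -> 84
Compare 13 with 84 -> 84
Compare 14 with 84 -> 84

84


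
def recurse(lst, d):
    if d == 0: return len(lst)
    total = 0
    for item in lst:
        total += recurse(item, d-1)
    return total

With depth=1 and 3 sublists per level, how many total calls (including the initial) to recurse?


At depth 0 (root): 1 call
At depth 1: each of 1 parents calls recurse on 3 children = 3 calls
Total: 1 + 3 = 4

4


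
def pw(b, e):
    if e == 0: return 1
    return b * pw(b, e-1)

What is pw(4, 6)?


pw(4, 6)
= 4 * pw(4, 5)
= 4 * 4 * pw(4, 4)
= 4 * 4 * 4 * pw(4, 3)
= 4 * 4 * 4 * 4 * pw(4, 2)
= 4 * 4 * 4 * 4 * 4 * pw(4, 1)
= 4 * 4 * 4 * 4 * 4 * 4 * pw(4, 0)
= 4 * 4 * 4 * 4 * 4 * 4 * 1
= 4096

4096


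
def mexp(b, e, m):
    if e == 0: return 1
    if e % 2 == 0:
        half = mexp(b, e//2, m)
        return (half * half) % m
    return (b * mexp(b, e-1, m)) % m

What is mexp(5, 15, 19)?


mexp(5, 15, 19): e is odd, compute mexp(5, 14, 19)
  mexp(5, 14, 19): e is even, compute mexp(5, 7, 19)
    mexp(5, 7, 19): e is odd, compute mexp(5, 6, 19)
      mexp(5, 6, 19): e is even, compute mexp(5, 3, 19)
        mexp(5, 3, 19): e is odd, compute mexp(5, 2, 19)
          mexp(5, 2, 19): e is even, compute mexp(5, 1, 19)
          mexp(5, 1, 19): e is odd, compute mexp(5, 0, 19)
          mexp(5, 0, 19) = 1
          (5 * 1) % 19 = 5
          half=5, (5*5) % 19 = 6
        (5 * 6) % 19 = 11
      half=11, (11*11) % 19 = 7
    (5 * 7) % 19 = 16
  half=16, (16*16) % 19 = 9
(5 * 9) % 19 = 7

7


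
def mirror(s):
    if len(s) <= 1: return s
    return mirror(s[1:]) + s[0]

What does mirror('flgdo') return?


mirror('flgdo') = mirror('lgdo') + 'f'
mirror('lgdo') = mirror('gdo') + 'l'
mirror('gdo') = mirror('do') + 'g'
mirror('do') = mirror('o') + 'd'
mirror('o') = 'o'  (base case)
Concatenating: 'o' + 'd' + 'g' + 'l' + 'f' = 'odglf'

odglf


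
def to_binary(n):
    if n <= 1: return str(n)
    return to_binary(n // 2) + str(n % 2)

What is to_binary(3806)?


to_binary(3806) = to_binary(1903) + '0'
to_binary(1903) = to_binary(951) + '1'
to_binary(951) = to_binary(475) + '1'
to_binary(475) = to_binary(237) + '1'
to_binary(237) = to_binary(118) + '1'
to_binary(118) = to_binary(59) + '0'
to_binary(59) = to_binary(29) + '1'
to_binary(29) = to_binary(14) + '1'
to_binary(14) = to_binary(7) + '0'
to_binary(7) = to_binary(3) + '1'
to_binary(3) = to_binary(1) + '1'
to_binary(1) = '1'  (base case)
Concatenating: '1' + '1' + '1' + '0' + '1' + '1' + '0' + '1' + '1' + '1' + '1' + '0' = '111011011110'

111011011110


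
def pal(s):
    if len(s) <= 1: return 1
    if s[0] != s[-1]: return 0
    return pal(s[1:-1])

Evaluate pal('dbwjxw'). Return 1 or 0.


pal('dbwjxw'): s[0]='d' != s[-1]='w' -> return 0
Result: 0 (not a palindrome)

0


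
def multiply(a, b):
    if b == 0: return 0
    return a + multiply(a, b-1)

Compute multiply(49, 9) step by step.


multiply(49, 9) = 49 + multiply(49, 8)
multiply(49, 8) = 49 + multiply(49, 7)
multiply(49, 7) = 49 + multiply(49, 6)
multiply(49, 6) = 49 + multiply(49, 5)
multiply(49, 5) = 49 + multiply(49, 4)
multiply(49, 4) = 49 + multiply(49, 3)
multiply(49, 3) = 49 + multiply(49, 2)
multiply(49, 2) = 49 + multiply(49, 1)
multiply(49, 1) = 49 + multiply(49, 0)
multiply(49, 0) = 0  (base case)
Total: 49 + 49 + 49 + 49 + 49 + 49 + 49 + 49 + 49 + 0 = 441

441


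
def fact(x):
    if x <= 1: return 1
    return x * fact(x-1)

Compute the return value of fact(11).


fact(11)
= 11 * fact(10)
= 11 * 10 * fact(9)
= 11 * 10 * 9 * fact(8)
= 11 * 10 * 9 * 8 * fact(7)
= 11 * 10 * 9 * 8 * 7 * fact(6)
= 11 * 10 * 9 * 8 * 7 * 6 * fact(5)
= 11 * 10 * 9 * 8 * 7 * 6 * 5 * fact(4)
= 11 * 10 * 9 * 8 * 7 * 6 * 5 * 4 * fact(3)
= 11 * 10 * 9 * 8 * 7 * 6 * 5 * 4 * 3 * fact(2)
= 11 * 10 * 9 * 8 * 7 * 6 * 5 * 4 * 3 * 2 * fact(1)
= 11 * 10 * 9 * 8 * 7 * 6 * 5 * 4 * 3 * 2 * 1
= 39916800

39916800


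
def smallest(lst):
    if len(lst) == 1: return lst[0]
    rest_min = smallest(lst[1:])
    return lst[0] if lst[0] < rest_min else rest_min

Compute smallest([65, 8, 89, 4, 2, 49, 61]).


smallest([65, 8, 89, 4, 2, 49, 61]): compare 65 with smallest([8, 89, 4, 2, 49, 61])
smallest([8, 89, 4, 2, 49, 61]): compare 8 with smallest([89, 4, 2, 49, 61])
smallest([89, 4, 2, 49, 61]): compare 89 with smallest([4, 2, 49, 61])
smallest([4, 2, 49, 61]): compare 4 with smallest([2, 49, 61])
smallest([2, 49, 61]): compare 2 with smallest([49, 61])
smallest([49, 61]): compare 49 with smallest([61])
smallest([61]) = 61  (base case)
Compare 49 with 61 -> 49
Compare 2 with 49 -> 2
Compare 4 with 2 -> 2
Compare 89 with 2 -> 2
Compare 8 with 2 -> 2
Compare 65 with 2 -> 2

2


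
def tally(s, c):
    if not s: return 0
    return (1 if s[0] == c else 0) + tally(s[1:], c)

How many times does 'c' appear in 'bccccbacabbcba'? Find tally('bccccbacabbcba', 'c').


s[0]='b' != 'c' -> 0
s[0]='c' == 'c' -> 1
s[0]='c' == 'c' -> 1
s[0]='c' == 'c' -> 1
s[0]='c' == 'c' -> 1
s[0]='b' != 'c' -> 0
s[0]='a' != 'c' -> 0
s[0]='c' == 'c' -> 1
s[0]='a' != 'c' -> 0
s[0]='b' != 'c' -> 0
s[0]='b' != 'c' -> 0
s[0]='c' == 'c' -> 1
s[0]='b' != 'c' -> 0
s[0]='a' != 'c' -> 0
Sum: 0 + 1 + 1 + 1 + 1 + 0 + 0 + 1 + 0 + 0 + 0 + 1 + 0 + 0 = 6

6


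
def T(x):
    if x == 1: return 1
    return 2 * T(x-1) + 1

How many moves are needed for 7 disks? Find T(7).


T(7) = 2 * T(6) + 1
T(6) = 2 * T(5) + 1
T(5) = 2 * T(4) + 1
T(4) = 2 * T(3) + 1
T(3) = 2 * T(2) + 1
T(2) = 2 * T(1) + 1
T(1) = 1  (base case)
T(2) = 2 * 1 + 1 = 3
T(3) = 2 * 3 + 1 = 7
T(4) = 2 * 7 + 1 = 15
T(5) = 2 * 15 + 1 = 31
T(6) = 2 * 31 + 1 = 63
T(7) = 2 * 63 + 1 = 127

127


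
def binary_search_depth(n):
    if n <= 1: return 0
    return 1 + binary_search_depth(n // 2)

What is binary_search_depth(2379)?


2379 / 2 = 1189
1189 / 2 = 594
594 / 2 = 297
297 / 2 = 148
148 / 2 = 74
74 / 2 = 37
37 / 2 = 18
18 / 2 = 9
9 / 2 = 4
4 / 2 = 2
2 / 2 = 1
Reached 1 after 11 halvings

11


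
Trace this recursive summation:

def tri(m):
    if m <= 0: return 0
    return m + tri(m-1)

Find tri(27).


tri(27)
= 27 + 26 + 25 + 24 + 23 + 22 + 21 + 20 + 19 + 18 + 17 + 16 + 15 + 14 + 13 + 12 + 11 + 10 + 9 + 8 + 7 + 6 + 5 + 4 + 3 + 2 + 1 + tri(0)
= 27 + 26 + 25 + 24 + 23 + 22 + 21 + 20 + 19 + 18 + 17 + 16 + 15 + 14 + 13 + 12 + 11 + 10 + 9 + 8 + 7 + 6 + 5 + 4 + 3 + 2 + 1 + 0
= 378

378


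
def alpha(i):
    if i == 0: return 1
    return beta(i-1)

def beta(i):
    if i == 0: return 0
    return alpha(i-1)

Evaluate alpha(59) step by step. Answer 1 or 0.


alpha(59) = beta(58)
beta(58) = alpha(57)
alpha(57) = beta(56)
beta(56) = alpha(55)
alpha(55) = beta(54)
beta(54) = alpha(53)
alpha(53) = beta(52)
beta(52) = alpha(51)
alpha(51) = beta(50)
beta(50) = alpha(49)
alpha(49) = beta(48)
beta(48) = alpha(47)
alpha(47) = beta(46)
beta(46) = alpha(45)
alpha(45) = beta(44)
beta(44) = alpha(43)
alpha(43) = beta(42)
beta(42) = alpha(41)
alpha(41) = beta(40)
beta(40) = alpha(39)
alpha(39) = beta(38)
beta(38) = alpha(37)
alpha(37) = beta(36)
beta(36) = alpha(35)
alpha(35) = beta(34)
beta(34) = alpha(33)
alpha(33) = beta(32)
beta(32) = alpha(31)
alpha(31) = beta(30)
beta(30) = alpha(29)
alpha(29) = beta(28)
beta(28) = alpha(27)
alpha(27) = beta(26)
beta(26) = alpha(25)
alpha(25) = beta(24)
beta(24) = alpha(23)
alpha(23) = beta(22)
beta(22) = alpha(21)
alpha(21) = beta(20)
beta(20) = alpha(19)
alpha(19) = beta(18)
beta(18) = alpha(17)
alpha(17) = beta(16)
beta(16) = alpha(15)
alpha(15) = beta(14)
beta(14) = alpha(13)
alpha(13) = beta(12)
beta(12) = alpha(11)
alpha(11) = beta(10)
beta(10) = alpha(9)
alpha(9) = beta(8)
beta(8) = alpha(7)
alpha(7) = beta(6)
beta(6) = alpha(5)
alpha(5) = beta(4)
beta(4) = alpha(3)
alpha(3) = beta(2)
beta(2) = alpha(1)
alpha(1) = beta(0)
beta(0) = 0  (base case)
Result: 0

0


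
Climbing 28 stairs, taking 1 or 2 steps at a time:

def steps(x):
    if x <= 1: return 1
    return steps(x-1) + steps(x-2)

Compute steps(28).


Building up from base cases:
steps(0) = 1
steps(1) = 1
steps(2) = steps(1) + steps(0) = 1 + 1 = 2
steps(3) = steps(2) + steps(1) = 2 + 1 = 3
steps(4) = steps(3) + steps(2) = 3 + 2 = 5
steps(5) = steps(4) + steps(3) = 5 + 3 = 8
steps(6) = steps(5) + steps(4) = 8 + 5 = 13
steps(7) = steps(6) + steps(5) = 13 + 8 = 21
steps(8) = steps(7) + steps(6) = 21 + 13 = 34
steps(9) = steps(8) + steps(7) = 34 + 21 = 55
steps(10) = steps(9) + steps(8) = 55 + 34 = 89
steps(11) = steps(10) + steps(9) = 89 + 55 = 144
steps(12) = steps(11) + steps(10) = 144 + 89 = 233
steps(13) = steps(12) + steps(11) = 233 + 144 = 377
steps(14) = steps(13) + steps(12) = 377 + 233 = 610
steps(15) = steps(14) + steps(13) = 610 + 377 = 987
steps(16) = steps(15) + steps(14) = 987 + 610 = 1597
steps(17) = steps(16) + steps(15) = 1597 + 987 = 2584
steps(18) = steps(17) + steps(16) = 2584 + 1597 = 4181
steps(19) = steps(18) + steps(17) = 4181 + 2584 = 6765
steps(20) = steps(19) + steps(18) = 6765 + 4181 = 10946
steps(21) = steps(20) + steps(19) = 10946 + 6765 = 17711
steps(22) = steps(21) + steps(20) = 17711 + 10946 = 28657
steps(23) = steps(22) + steps(21) = 28657 + 17711 = 46368
steps(24) = steps(23) + steps(22) = 46368 + 28657 = 75025
steps(25) = steps(24) + steps(23) = 75025 + 46368 = 121393
steps(26) = steps(25) + steps(24) = 121393 + 75025 = 196418
steps(27) = steps(26) + steps(25) = 196418 + 121393 = 317811
steps(28) = steps(27) + steps(26) = 317811 + 196418 = 514229

514229


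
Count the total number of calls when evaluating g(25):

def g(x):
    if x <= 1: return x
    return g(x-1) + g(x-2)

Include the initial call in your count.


Let C(n) = total calls for g(n)
C(0) = 1, C(1) = 1
C(2) = 1 + C(1) + C(0) = 1 + 1 + 1 = 3
C(3) = 1 + C(2) + C(1) = 1 + 3 + 1 = 5
C(4) = 1 + C(3) + C(2) = 1 + 5 + 3 = 9
C(5) = 1 + C(4) + C(3) = 1 + 9 + 5 = 15
C(6) = 1 + C(5) + C(4) = 1 + 15 + 9 = 25
C(7) = 1 + C(6) + C(5) = 1 + 25 + 15 = 41
C(8) = 1 + C(7) + C(6) = 1 + 41 + 25 = 67
C(9) = 1 + C(8) + C(7) = 1 + 67 + 41 = 109
C(10) = 1 + C(9) + C(8) = 1 + 109 + 67 = 177
C(11) = 1 + C(10) + C(9) = 1 + 177 + 109 = 287
C(12) = 1 + C(11) + C(10) = 1 + 287 + 177 = 465
C(13) = 1 + C(12) + C(11) = 1 + 465 + 287 = 753
C(14) = 1 + C(13) + C(12) = 1 + 753 + 465 = 1219
C(15) = 1 + C(14) + C(13) = 1 + 1219 + 753 = 1973
C(16) = 1 + C(15) + C(14) = 1 + 1973 + 1219 = 3193
C(17) = 1 + C(16) + C(15) = 1 + 3193 + 1973 = 5167
C(18) = 1 + C(17) + C(16) = 1 + 5167 + 3193 = 8361
C(19) = 1 + C(18) + C(17) = 1 + 8361 + 5167 = 13529
C(20) = 1 + C(19) + C(18) = 1 + 13529 + 8361 = 21891
C(21) = 1 + C(20) + C(19) = 1 + 21891 + 13529 = 35421
C(22) = 1 + C(21) + C(20) = 1 + 35421 + 21891 = 57313
C(23) = 1 + C(22) + C(21) = 1 + 57313 + 35421 = 92735
C(24) = 1 + C(23) + C(22) = 1 + 92735 + 57313 = 150049
C(25) = 1 + C(24) + C(23) = 1 + 150049 + 92735 = 242785

242785


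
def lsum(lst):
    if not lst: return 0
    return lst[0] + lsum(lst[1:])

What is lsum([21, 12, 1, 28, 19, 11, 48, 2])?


lsum([21, 12, 1, 28, 19, 11, 48, 2]) = 21 + lsum([12, 1, 28, 19, 11, 48, 2])
lsum([12, 1, 28, 19, 11, 48, 2]) = 12 + lsum([1, 28, 19, 11, 48, 2])
lsum([1, 28, 19, 11, 48, 2]) = 1 + lsum([28, 19, 11, 48, 2])
lsum([28, 19, 11, 48, 2]) = 28 + lsum([19, 11, 48, 2])
lsum([19, 11, 48, 2]) = 19 + lsum([11, 48, 2])
lsum([11, 48, 2]) = 11 + lsum([48, 2])
lsum([48, 2]) = 48 + lsum([2])
lsum([2]) = 2 + lsum([])
lsum([]) = 0  (base case)
Total: 21 + 12 + 1 + 28 + 19 + 11 + 48 + 2 + 0 = 142

142


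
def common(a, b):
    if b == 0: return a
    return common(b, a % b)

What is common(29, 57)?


common(29, 57) = common(57, 29)
common(57, 29) = common(29, 28)
common(29, 28) = common(28, 1)
common(28, 1) = common(1, 0)
common(1, 0) = 1  (base case)

1


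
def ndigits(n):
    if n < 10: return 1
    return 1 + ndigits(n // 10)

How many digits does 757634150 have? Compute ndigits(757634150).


ndigits(757634150) = 1 + ndigits(75763415)
ndigits(75763415) = 1 + ndigits(7576341)
ndigits(7576341) = 1 + ndigits(757634)
ndigits(757634) = 1 + ndigits(75763)
ndigits(75763) = 1 + ndigits(7576)
ndigits(7576) = 1 + ndigits(757)
ndigits(757) = 1 + ndigits(75)
ndigits(75) = 1 + ndigits(7)
ndigits(7) = 1  (base case: 7 < 10)
Unwinding: 1 + 1 + 1 + 1 + 1 + 1 + 1 + 1 + 1 = 9

9


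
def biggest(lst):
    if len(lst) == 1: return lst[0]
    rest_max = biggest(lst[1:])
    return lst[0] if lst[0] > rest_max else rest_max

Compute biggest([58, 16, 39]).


biggest([58, 16, 39]): compare 58 with biggest([16, 39])
biggest([16, 39]): compare 16 with biggest([39])
biggest([39]) = 39  (base case)
Compare 16 with 39 -> 39
Compare 58 with 39 -> 58

58


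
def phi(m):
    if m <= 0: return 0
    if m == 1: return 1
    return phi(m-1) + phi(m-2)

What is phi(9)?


Computing phi(9) bottom-up:
phi(0) = 0
phi(1) = 1
phi(2) = phi(1) + phi(0) = 1 + 0 = 1
phi(3) = phi(2) + phi(1) = 1 + 1 = 2
phi(4) = phi(3) + phi(2) = 2 + 1 = 3
phi(5) = phi(4) + phi(3) = 3 + 2 = 5
phi(6) = phi(5) + phi(4) = 5 + 3 = 8
phi(7) = phi(6) + phi(5) = 8 + 5 = 13
phi(8) = phi(7) + phi(6) = 13 + 8 = 21
phi(9) = phi(8) + phi(7) = 21 + 13 = 34

34


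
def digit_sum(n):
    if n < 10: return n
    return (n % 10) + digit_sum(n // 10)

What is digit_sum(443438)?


digit_sum(443438) = 8 + digit_sum(44343)
digit_sum(44343) = 3 + digit_sum(4434)
digit_sum(4434) = 4 + digit_sum(443)
digit_sum(443) = 3 + digit_sum(44)
digit_sum(44) = 4 + digit_sum(4)
digit_sum(4) = 4  (base case)
Total: 8 + 3 + 4 + 3 + 4 + 4 = 26

26


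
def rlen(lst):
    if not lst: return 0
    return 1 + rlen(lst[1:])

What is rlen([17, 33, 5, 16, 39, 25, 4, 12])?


rlen([17, 33, 5, 16, 39, 25, 4, 12]) = 1 + rlen([33, 5, 16, 39, 25, 4, 12])
rlen([33, 5, 16, 39, 25, 4, 12]) = 1 + rlen([5, 16, 39, 25, 4, 12])
rlen([5, 16, 39, 25, 4, 12]) = 1 + rlen([16, 39, 25, 4, 12])
rlen([16, 39, 25, 4, 12]) = 1 + rlen([39, 25, 4, 12])
rlen([39, 25, 4, 12]) = 1 + rlen([25, 4, 12])
rlen([25, 4, 12]) = 1 + rlen([4, 12])
rlen([4, 12]) = 1 + rlen([12])
rlen([12]) = 1 + rlen([])
rlen([]) = 0  (base case)
Unwinding: 1 + 1 + 1 + 1 + 1 + 1 + 1 + 1 + 0 = 8

8


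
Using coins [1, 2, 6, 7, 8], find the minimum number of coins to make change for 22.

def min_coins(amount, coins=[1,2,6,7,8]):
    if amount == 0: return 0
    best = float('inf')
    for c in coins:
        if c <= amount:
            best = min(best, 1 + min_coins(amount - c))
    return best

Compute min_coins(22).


Building up with DP:
min_coins(0) = 0
min_coins(1) = min(1+min_coins(0)=1+0=1) = 1
min_coins(2) = min(1+min_coins(1)=1+1=2, 1+min_coins(0)=1+0=1) = 1
min_coins(3) = min(1+min_coins(2)=1+1=2, 1+min_coins(1)=1+1=2) = 2
min_coins(4) = min(1+min_coins(3)=1+2=3, 1+min_coins(2)=1+1=2) = 2
min_coins(5) = min(1+min_coins(4)=1+2=3, 1+min_coins(3)=1+2=3) = 3
min_coins(6) = min(1+min_coins(5)=1+3=4, 1+min_coins(4)=1+2=3, 1+min_coins(0)=1+0=1) = 1
min_coins(7) = min(1+min_coins(6)=1+1=2, 1+min_coins(5)=1+3=4, 1+min_coins(1)=1+1=2, 1+min_coins(0)=1+0=1) = 1
min_coins(8) = min(1+min_coins(7)=1+1=2, 1+min_coins(6)=1+1=2, 1+min_coins(2)=1+1=2, 1+min_coins(1)=1+1=2, 1+min_coins(0)=1+0=1) = 1
min_coins(9) = min(1+min_coins(8)=1+1=2, 1+min_coins(7)=1+1=2, 1+min_coins(3)=1+2=3, 1+min_coins(2)=1+1=2, 1+min_coins(1)=1+1=2) = 2
min_coins(10) = min(1+min_coins(9)=1+2=3, 1+min_coins(8)=1+1=2, 1+min_coins(4)=1+2=3, 1+min_coins(3)=1+2=3, 1+min_coins(2)=1+1=2) = 2
min_coins(11) = min(1+min_coins(10)=1+2=3, 1+min_coins(9)=1+2=3, 1+min_coins(5)=1+3=4, 1+min_coins(4)=1+2=3, 1+min_coins(3)=1+2=3) = 3
min_coins(12) = min(1+min_coins(11)=1+3=4, 1+min_coins(10)=1+2=3, 1+min_coins(6)=1+1=2, 1+min_coins(5)=1+3=4, 1+min_coins(4)=1+2=3) = 2
min_coins(13) = min(1+min_coins(12)=1+2=3, 1+min_coins(11)=1+3=4, 1+min_coins(7)=1+1=2, 1+min_coins(6)=1+1=2, 1+min_coins(5)=1+3=4) = 2
min_coins(14) = min(1+min_coins(13)=1+2=3, 1+min_coins(12)=1+2=3, 1+min_coins(8)=1+1=2, 1+min_coins(7)=1+1=2, 1+min_coins(6)=1+1=2) = 2
min_coins(15) = min(1+min_coins(14)=1+2=3, 1+min_coins(13)=1+2=3, 1+min_coins(9)=1+2=3, 1+min_coins(8)=1+1=2, 1+min_coins(7)=1+1=2) = 2
min_coins(16) = min(1+min_coins(15)=1+2=3, 1+min_coins(14)=1+2=3, 1+min_coins(10)=1+2=3, 1+min_coins(9)=1+2=3, 1+min_coins(8)=1+1=2) = 2
min_coins(17) = min(1+min_coins(16)=1+2=3, 1+min_coins(15)=1+2=3, 1+min_coins(11)=1+3=4, 1+min_coins(10)=1+2=3, 1+min_coins(9)=1+2=3) = 3
min_coins(18) = min(1+min_coins(17)=1+3=4, 1+min_coins(16)=1+2=3, 1+min_coins(12)=1+2=3, 1+min_coins(11)=1+3=4, 1+min_coins(10)=1+2=3) = 3
min_coins(19) = min(1+min_coins(18)=1+3=4, 1+min_coins(17)=1+3=4, 1+min_coins(13)=1+2=3, 1+min_coins(12)=1+2=3, 1+min_coins(11)=1+3=4) = 3
min_coins(20) = min(1+min_coins(19)=1+3=4, 1+min_coins(18)=1+3=4, 1+min_coins(14)=1+2=3, 1+min_coins(13)=1+2=3, 1+min_coins(12)=1+2=3) = 3
min_coins(21) = min(1+min_coins(20)=1+3=4, 1+min_coins(19)=1+3=4, 1+min_coins(15)=1+2=3, 1+min_coins(14)=1+2=3, 1+min_coins(13)=1+2=3) = 3
min_coins(22) = min(1+min_coins(21)=1+3=4, 1+min_coins(20)=1+3=4, 1+min_coins(16)=1+2=3, 1+min_coins(15)=1+2=3, 1+min_coins(14)=1+2=3) = 3

3


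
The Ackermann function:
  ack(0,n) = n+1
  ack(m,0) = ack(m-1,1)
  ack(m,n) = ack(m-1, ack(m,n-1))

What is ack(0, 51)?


ack(0, 51) = 52
Result: ack(0, 51) = 52

52


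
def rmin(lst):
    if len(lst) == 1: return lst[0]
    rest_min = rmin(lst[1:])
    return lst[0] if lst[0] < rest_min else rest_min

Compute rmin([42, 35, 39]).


rmin([42, 35, 39]): compare 42 with rmin([35, 39])
rmin([35, 39]): compare 35 with rmin([39])
rmin([39]) = 39  (base case)
Compare 35 with 39 -> 35
Compare 42 with 35 -> 35

35


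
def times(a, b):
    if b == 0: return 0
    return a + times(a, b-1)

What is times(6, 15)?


times(6, 15) = 6 + times(6, 14)
times(6, 14) = 6 + times(6, 13)
times(6, 13) = 6 + times(6, 12)
times(6, 12) = 6 + times(6, 11)
times(6, 11) = 6 + times(6, 10)
times(6, 10) = 6 + times(6, 9)
times(6, 9) = 6 + times(6, 8)
times(6, 8) = 6 + times(6, 7)
times(6, 7) = 6 + times(6, 6)
times(6, 6) = 6 + times(6, 5)
times(6, 5) = 6 + times(6, 4)
times(6, 4) = 6 + times(6, 3)
times(6, 3) = 6 + times(6, 2)
times(6, 2) = 6 + times(6, 1)
times(6, 1) = 6 + times(6, 0)
times(6, 0) = 0  (base case)
Total: 6 + 6 + 6 + 6 + 6 + 6 + 6 + 6 + 6 + 6 + 6 + 6 + 6 + 6 + 6 + 0 = 90

90


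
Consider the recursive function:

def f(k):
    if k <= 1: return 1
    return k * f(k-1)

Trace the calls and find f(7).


f(7)
= 7 * f(6)
= 7 * 6 * f(5)
= 7 * 6 * 5 * f(4)
= 7 * 6 * 5 * 4 * f(3)
= 7 * 6 * 5 * 4 * 3 * f(2)
= 7 * 6 * 5 * 4 * 3 * 2 * f(1)
= 7 * 6 * 5 * 4 * 3 * 2 * 1
= 5040

5040


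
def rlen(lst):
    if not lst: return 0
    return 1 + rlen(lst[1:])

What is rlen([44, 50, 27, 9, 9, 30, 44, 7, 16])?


rlen([44, 50, 27, 9, 9, 30, 44, 7, 16]) = 1 + rlen([50, 27, 9, 9, 30, 44, 7, 16])
rlen([50, 27, 9, 9, 30, 44, 7, 16]) = 1 + rlen([27, 9, 9, 30, 44, 7, 16])
rlen([27, 9, 9, 30, 44, 7, 16]) = 1 + rlen([9, 9, 30, 44, 7, 16])
rlen([9, 9, 30, 44, 7, 16]) = 1 + rlen([9, 30, 44, 7, 16])
rlen([9, 30, 44, 7, 16]) = 1 + rlen([30, 44, 7, 16])
rlen([30, 44, 7, 16]) = 1 + rlen([44, 7, 16])
rlen([44, 7, 16]) = 1 + rlen([7, 16])
rlen([7, 16]) = 1 + rlen([16])
rlen([16]) = 1 + rlen([])
rlen([]) = 0  (base case)
Unwinding: 1 + 1 + 1 + 1 + 1 + 1 + 1 + 1 + 1 + 0 = 9

9


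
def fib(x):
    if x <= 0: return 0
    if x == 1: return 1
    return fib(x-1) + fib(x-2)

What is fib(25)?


Computing fib(25) bottom-up:
fib(0) = 0
fib(1) = 1
fib(2) = fib(1) + fib(0) = 1 + 0 = 1
fib(3) = fib(2) + fib(1) = 1 + 1 = 2
fib(4) = fib(3) + fib(2) = 2 + 1 = 3
fib(5) = fib(4) + fib(3) = 3 + 2 = 5
fib(6) = fib(5) + fib(4) = 5 + 3 = 8
fib(7) = fib(6) + fib(5) = 8 + 5 = 13
fib(8) = fib(7) + fib(6) = 13 + 8 = 21
fib(9) = fib(8) + fib(7) = 21 + 13 = 34
fib(10) = fib(9) + fib(8) = 34 + 21 = 55
fib(11) = fib(10) + fib(9) = 55 + 34 = 89
fib(12) = fib(11) + fib(10) = 89 + 55 = 144
fib(13) = fib(12) + fib(11) = 144 + 89 = 233
fib(14) = fib(13) + fib(12) = 233 + 144 = 377
fib(15) = fib(14) + fib(13) = 377 + 233 = 610
fib(16) = fib(15) + fib(14) = 610 + 377 = 987
fib(17) = fib(16) + fib(15) = 987 + 610 = 1597
fib(18) = fib(17) + fib(16) = 1597 + 987 = 2584
fib(19) = fib(18) + fib(17) = 2584 + 1597 = 4181
fib(20) = fib(19) + fib(18) = 4181 + 2584 = 6765
fib(21) = fib(20) + fib(19) = 6765 + 4181 = 10946
fib(22) = fib(21) + fib(20) = 10946 + 6765 = 17711
fib(23) = fib(22) + fib(21) = 17711 + 10946 = 28657
fib(24) = fib(23) + fib(22) = 28657 + 17711 = 46368
fib(25) = fib(24) + fib(23) = 46368 + 28657 = 75025

75025


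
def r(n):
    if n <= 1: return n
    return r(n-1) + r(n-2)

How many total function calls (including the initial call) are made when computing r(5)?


Let C(n) = total calls for r(n)
C(0) = 1, C(1) = 1
C(2) = 1 + C(1) + C(0) = 1 + 1 + 1 = 3
C(3) = 1 + C(2) + C(1) = 1 + 3 + 1 = 5
C(4) = 1 + C(3) + C(2) = 1 + 5 + 3 = 9
C(5) = 1 + C(4) + C(3) = 1 + 9 + 5 = 15

15


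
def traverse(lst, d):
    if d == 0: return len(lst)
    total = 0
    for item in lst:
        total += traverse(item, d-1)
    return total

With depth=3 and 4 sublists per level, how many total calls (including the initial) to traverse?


At depth 0 (root): 1 call
At depth 1: each of 1 parents calls traverse on 4 children = 4 calls
At depth 2: each of 4 parents calls traverse on 4 children = 16 calls
At depth 3: each of 16 parents calls traverse on 4 children = 64 calls
Total: 1 + 4 + 16 + 64 = 85

85


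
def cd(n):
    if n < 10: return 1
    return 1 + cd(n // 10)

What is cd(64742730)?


cd(64742730) = 1 + cd(6474273)
cd(6474273) = 1 + cd(647427)
cd(647427) = 1 + cd(64742)
cd(64742) = 1 + cd(6474)
cd(6474) = 1 + cd(647)
cd(647) = 1 + cd(64)
cd(64) = 1 + cd(6)
cd(6) = 1  (base case: 6 < 10)
Unwinding: 1 + 1 + 1 + 1 + 1 + 1 + 1 + 1 = 8

8


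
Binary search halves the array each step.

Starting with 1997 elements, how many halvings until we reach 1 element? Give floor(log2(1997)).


1997 / 2 = 998
998 / 2 = 499
499 / 2 = 249
249 / 2 = 124
124 / 2 = 62
62 / 2 = 31
31 / 2 = 15
15 / 2 = 7
7 / 2 = 3
3 / 2 = 1
Reached 1 after 10 halvings

10


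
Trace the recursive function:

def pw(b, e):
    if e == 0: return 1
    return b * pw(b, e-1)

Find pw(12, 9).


pw(12, 9)
= 12 * pw(12, 8)
= 12 * 12 * pw(12, 7)
= 12 * 12 * 12 * pw(12, 6)
= 12 * 12 * 12 * 12 * pw(12, 5)
= 12 * 12 * 12 * 12 * 12 * pw(12, 4)
= 12 * 12 * 12 * 12 * 12 * 12 * pw(12, 3)
= 12 * 12 * 12 * 12 * 12 * 12 * 12 * pw(12, 2)
= 12 * 12 * 12 * 12 * 12 * 12 * 12 * 12 * pw(12, 1)
= 12 * 12 * 12 * 12 * 12 * 12 * 12 * 12 * 12 * pw(12, 0)
= 12 * 12 * 12 * 12 * 12 * 12 * 12 * 12 * 12 * 1
= 5159780352

5159780352


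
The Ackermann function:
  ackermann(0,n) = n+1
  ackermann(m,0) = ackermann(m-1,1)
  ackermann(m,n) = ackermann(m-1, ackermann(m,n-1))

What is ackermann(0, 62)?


ackermann(0, 62) = 63
Result: ackermann(0, 62) = 63

63


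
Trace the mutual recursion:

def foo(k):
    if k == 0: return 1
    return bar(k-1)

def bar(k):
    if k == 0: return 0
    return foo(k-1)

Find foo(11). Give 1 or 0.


foo(11) = bar(10)
bar(10) = foo(9)
foo(9) = bar(8)
bar(8) = foo(7)
foo(7) = bar(6)
bar(6) = foo(5)
foo(5) = bar(4)
bar(4) = foo(3)
foo(3) = bar(2)
bar(2) = foo(1)
foo(1) = bar(0)
bar(0) = 0  (base case)
Result: 0

0


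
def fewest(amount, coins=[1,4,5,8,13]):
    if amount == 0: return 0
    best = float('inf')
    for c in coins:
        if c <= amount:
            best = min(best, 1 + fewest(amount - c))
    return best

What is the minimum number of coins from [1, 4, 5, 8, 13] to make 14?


Building up with DP:
fewest(0) = 0
fewest(1) = min(1+fewest(0)=1+0=1) = 1
fewest(2) = min(1+fewest(1)=1+1=2) = 2
fewest(3) = min(1+fewest(2)=1+2=3) = 3
fewest(4) = min(1+fewest(3)=1+3=4, 1+fewest(0)=1+0=1) = 1
fewest(5) = min(1+fewest(4)=1+1=2, 1+fewest(1)=1+1=2, 1+fewest(0)=1+0=1) = 1
fewest(6) = min(1+fewest(5)=1+1=2, 1+fewest(2)=1+2=3, 1+fewest(1)=1+1=2) = 2
fewest(7) = min(1+fewest(6)=1+2=3, 1+fewest(3)=1+3=4, 1+fewest(2)=1+2=3) = 3
fewest(8) = min(1+fewest(7)=1+3=4, 1+fewest(4)=1+1=2, 1+fewest(3)=1+3=4, 1+fewest(0)=1+0=1) = 1
fewest(9) = min(1+fewest(8)=1+1=2, 1+fewest(5)=1+1=2, 1+fewest(4)=1+1=2, 1+fewest(1)=1+1=2) = 2
fewest(10) = min(1+fewest(9)=1+2=3, 1+fewest(6)=1+2=3, 1+fewest(5)=1+1=2, 1+fewest(2)=1+2=3) = 2
fewest(11) = min(1+fewest(10)=1+2=3, 1+fewest(7)=1+3=4, 1+fewest(6)=1+2=3, 1+fewest(3)=1+3=4) = 3
fewest(12) = min(1+fewest(11)=1+3=4, 1+fewest(8)=1+1=2, 1+fewest(7)=1+3=4, 1+fewest(4)=1+1=2) = 2
fewest(13) = min(1+fewest(12)=1+2=3, 1+fewest(9)=1+2=3, 1+fewest(8)=1+1=2, 1+fewest(5)=1+1=2, 1+fewest(0)=1+0=1) = 1
fewest(14) = min(1+fewest(13)=1+1=2, 1+fewest(10)=1+2=3, 1+fewest(9)=1+2=3, 1+fewest(6)=1+2=3, 1+fewest(1)=1+1=2) = 2

2


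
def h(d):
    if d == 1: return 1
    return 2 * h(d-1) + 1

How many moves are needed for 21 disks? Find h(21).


h(21) = 2 * h(20) + 1
h(20) = 2 * h(19) + 1
h(19) = 2 * h(18) + 1
h(18) = 2 * h(17) + 1
h(17) = 2 * h(16) + 1
h(16) = 2 * h(15) + 1
h(15) = 2 * h(14) + 1
h(14) = 2 * h(13) + 1
h(13) = 2 * h(12) + 1
h(12) = 2 * h(11) + 1
h(11) = 2 * h(10) + 1
h(10) = 2 * h(9) + 1
h(9) = 2 * h(8) + 1
h(8) = 2 * h(7) + 1
h(7) = 2 * h(6) + 1
h(6) = 2 * h(5) + 1
h(5) = 2 * h(4) + 1
h(4) = 2 * h(3) + 1
h(3) = 2 * h(2) + 1
h(2) = 2 * h(1) + 1
h(1) = 1  (base case)
h(2) = 2 * 1 + 1 = 3
h(3) = 2 * 3 + 1 = 7
h(4) = 2 * 7 + 1 = 15
h(5) = 2 * 15 + 1 = 31
h(6) = 2 * 31 + 1 = 63
h(7) = 2 * 63 + 1 = 127
h(8) = 2 * 127 + 1 = 255
h(9) = 2 * 255 + 1 = 511
h(10) = 2 * 511 + 1 = 1023
h(11) = 2 * 1023 + 1 = 2047
h(12) = 2 * 2047 + 1 = 4095
h(13) = 2 * 4095 + 1 = 8191
h(14) = 2 * 8191 + 1 = 16383
h(15) = 2 * 16383 + 1 = 32767
h(16) = 2 * 32767 + 1 = 65535
h(17) = 2 * 65535 + 1 = 131071
h(18) = 2 * 131071 + 1 = 262143
h(19) = 2 * 262143 + 1 = 524287
h(20) = 2 * 524287 + 1 = 1048575
h(21) = 2 * 1048575 + 1 = 2097151

2097151


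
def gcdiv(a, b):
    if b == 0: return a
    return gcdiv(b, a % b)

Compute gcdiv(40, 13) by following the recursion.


gcdiv(40, 13) = gcdiv(13, 1)
gcdiv(13, 1) = gcdiv(1, 0)
gcdiv(1, 0) = 1  (base case)

1


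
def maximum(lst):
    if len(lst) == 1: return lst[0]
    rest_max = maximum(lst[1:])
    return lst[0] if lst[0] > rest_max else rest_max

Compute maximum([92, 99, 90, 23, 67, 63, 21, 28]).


maximum([92, 99, 90, 23, 67, 63, 21, 28]): compare 92 with maximum([99, 90, 23, 67, 63, 21, 28])
maximum([99, 90, 23, 67, 63, 21, 28]): compare 99 with maximum([90, 23, 67, 63, 21, 28])
maximum([90, 23, 67, 63, 21, 28]): compare 90 with maximum([23, 67, 63, 21, 28])
maximum([23, 67, 63, 21, 28]): compare 23 with maximum([67, 63, 21, 28])
maximum([67, 63, 21, 28]): compare 67 with maximum([63, 21, 28])
maximum([63, 21, 28]): compare 63 with maximum([21, 28])
maximum([21, 28]): compare 21 with maximum([28])
maximum([28]) = 28  (base case)
Compare 21 with 28 -> 28
Compare 63 with 28 -> 63
Compare 67 with 63 -> 67
Compare 23 with 67 -> 67
Compare 90 with 67 -> 90
Compare 99 with 90 -> 99
Compare 92 with 99 -> 99

99


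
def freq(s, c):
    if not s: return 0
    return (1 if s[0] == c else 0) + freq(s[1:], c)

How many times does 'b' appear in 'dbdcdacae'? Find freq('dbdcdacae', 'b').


s[0]='d' != 'b' -> 0
s[0]='b' == 'b' -> 1
s[0]='d' != 'b' -> 0
s[0]='c' != 'b' -> 0
s[0]='d' != 'b' -> 0
s[0]='a' != 'b' -> 0
s[0]='c' != 'b' -> 0
s[0]='a' != 'b' -> 0
s[0]='e' != 'b' -> 0
Sum: 0 + 1 + 0 + 0 + 0 + 0 + 0 + 0 + 0 = 1

1


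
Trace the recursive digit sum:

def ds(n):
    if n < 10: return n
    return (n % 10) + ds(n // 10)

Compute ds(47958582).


ds(47958582) = 2 + ds(4795858)
ds(4795858) = 8 + ds(479585)
ds(479585) = 5 + ds(47958)
ds(47958) = 8 + ds(4795)
ds(4795) = 5 + ds(479)
ds(479) = 9 + ds(47)
ds(47) = 7 + ds(4)
ds(4) = 4  (base case)
Total: 2 + 8 + 5 + 8 + 5 + 9 + 7 + 4 = 48

48


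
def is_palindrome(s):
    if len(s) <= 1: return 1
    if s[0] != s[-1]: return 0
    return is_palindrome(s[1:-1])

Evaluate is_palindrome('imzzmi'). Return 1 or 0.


is_palindrome('imzzmi'): s[0]='i' == s[-1]='i' -> check is_palindrome('mzzm')
is_palindrome('mzzm'): s[0]='m' == s[-1]='m' -> check is_palindrome('zz')
is_palindrome('zz'): s[0]='z' == s[-1]='z' -> check is_palindrome('')
is_palindrome(''): len <= 1 -> return 1  (base case)
Result: 1 (palindrome)

1


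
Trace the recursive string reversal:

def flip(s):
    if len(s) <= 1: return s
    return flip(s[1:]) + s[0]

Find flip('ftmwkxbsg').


flip('ftmwkxbsg') = flip('tmwkxbsg') + 'f'
flip('tmwkxbsg') = flip('mwkxbsg') + 't'
flip('mwkxbsg') = flip('wkxbsg') + 'm'
flip('wkxbsg') = flip('kxbsg') + 'w'
flip('kxbsg') = flip('xbsg') + 'k'
flip('xbsg') = flip('bsg') + 'x'
flip('bsg') = flip('sg') + 'b'
flip('sg') = flip('g') + 's'
flip('g') = 'g'  (base case)
Concatenating: 'g' + 's' + 'b' + 'x' + 'k' + 'w' + 'm' + 't' + 'f' = 'gsbxkwmtf'

gsbxkwmtf


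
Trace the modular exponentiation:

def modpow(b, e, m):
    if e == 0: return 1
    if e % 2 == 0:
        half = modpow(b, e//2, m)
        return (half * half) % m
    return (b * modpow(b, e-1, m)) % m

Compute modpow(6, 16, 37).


modpow(6, 16, 37): e is even, compute modpow(6, 8, 37)
  modpow(6, 8, 37): e is even, compute modpow(6, 4, 37)
    modpow(6, 4, 37): e is even, compute modpow(6, 2, 37)
      modpow(6, 2, 37): e is even, compute modpow(6, 1, 37)
        modpow(6, 1, 37): e is odd, compute modpow(6, 0, 37)
          modpow(6, 0, 37) = 1
        (6 * 1) % 37 = 6
      half=6, (6*6) % 37 = 36
    half=36, (36*36) % 37 = 1
  half=1, (1*1) % 37 = 1
half=1, (1*1) % 37 = 1

1


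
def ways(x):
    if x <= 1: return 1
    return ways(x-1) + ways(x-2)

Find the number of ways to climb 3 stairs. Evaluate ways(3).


Building up from base cases:
ways(0) = 1
ways(1) = 1
ways(2) = ways(1) + ways(0) = 1 + 1 = 2
ways(3) = ways(2) + ways(1) = 2 + 1 = 3

3


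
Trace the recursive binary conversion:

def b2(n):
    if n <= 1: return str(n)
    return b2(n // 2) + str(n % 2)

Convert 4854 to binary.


b2(4854) = b2(2427) + '0'
b2(2427) = b2(1213) + '1'
b2(1213) = b2(606) + '1'
b2(606) = b2(303) + '0'
b2(303) = b2(151) + '1'
b2(151) = b2(75) + '1'
b2(75) = b2(37) + '1'
b2(37) = b2(18) + '1'
b2(18) = b2(9) + '0'
b2(9) = b2(4) + '1'
b2(4) = b2(2) + '0'
b2(2) = b2(1) + '0'
b2(1) = '1'  (base case)
Concatenating: '1' + '0' + '0' + '1' + '0' + '1' + '1' + '1' + '1' + '0' + '1' + '1' + '0' = '1001011110110'

1001011110110


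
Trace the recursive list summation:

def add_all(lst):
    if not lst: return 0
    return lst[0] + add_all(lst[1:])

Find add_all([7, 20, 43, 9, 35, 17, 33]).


add_all([7, 20, 43, 9, 35, 17, 33]) = 7 + add_all([20, 43, 9, 35, 17, 33])
add_all([20, 43, 9, 35, 17, 33]) = 20 + add_all([43, 9, 35, 17, 33])
add_all([43, 9, 35, 17, 33]) = 43 + add_all([9, 35, 17, 33])
add_all([9, 35, 17, 33]) = 9 + add_all([35, 17, 33])
add_all([35, 17, 33]) = 35 + add_all([17, 33])
add_all([17, 33]) = 17 + add_all([33])
add_all([33]) = 33 + add_all([])
add_all([]) = 0  (base case)
Total: 7 + 20 + 43 + 9 + 35 + 17 + 33 + 0 = 164

164


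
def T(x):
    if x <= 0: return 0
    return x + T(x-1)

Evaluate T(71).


T(71)
= 71 + 70 + 69 + 68 + 67 + 66 + 65 + 64 + 63 + 62 + 61 + 60 + 59 + 58 + 57 + 56 + 55 + 54 + 53 + 52 + 51 + 50 + 49 + 48 + 47 + 46 + 45 + 44 + 43 + 42 + 41 + 40 + 39 + 38 + 37 + 36 + 35 + 34 + 33 + 32 + 31 + 30 + 29 + 28 + 27 + 26 + 25 + 24 + 23 + 22 + 21 + 20 + 19 + 18 + 17 + 16 + 15 + 14 + 13 + 12 + 11 + 10 + 9 + 8 + 7 + 6 + 5 + 4 + 3 + 2 + 1 + T(0)
= 71 + 70 + 69 + 68 + 67 + 66 + 65 + 64 + 63 + 62 + 61 + 60 + 59 + 58 + 57 + 56 + 55 + 54 + 53 + 52 + 51 + 50 + 49 + 48 + 47 + 46 + 45 + 44 + 43 + 42 + 41 + 40 + 39 + 38 + 37 + 36 + 35 + 34 + 33 + 32 + 31 + 30 + 29 + 28 + 27 + 26 + 25 + 24 + 23 + 22 + 21 + 20 + 19 + 18 + 17 + 16 + 15 + 14 + 13 + 12 + 11 + 10 + 9 + 8 + 7 + 6 + 5 + 4 + 3 + 2 + 1 + 0
= 2556

2556


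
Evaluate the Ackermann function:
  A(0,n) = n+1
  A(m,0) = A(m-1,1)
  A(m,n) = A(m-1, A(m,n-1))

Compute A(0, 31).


A(0, 31) = 32
Result: A(0, 31) = 32

32


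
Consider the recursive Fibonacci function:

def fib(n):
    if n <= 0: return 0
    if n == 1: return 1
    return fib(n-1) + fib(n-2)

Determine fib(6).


Computing fib(6) bottom-up:
fib(0) = 0
fib(1) = 1
fib(2) = fib(1) + fib(0) = 1 + 0 = 1
fib(3) = fib(2) + fib(1) = 1 + 1 = 2
fib(4) = fib(3) + fib(2) = 2 + 1 = 3
fib(5) = fib(4) + fib(3) = 3 + 2 = 5
fib(6) = fib(5) + fib(4) = 5 + 3 = 8

8


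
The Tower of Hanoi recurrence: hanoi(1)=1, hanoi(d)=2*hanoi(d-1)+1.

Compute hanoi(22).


hanoi(22) = 2 * hanoi(21) + 1
hanoi(21) = 2 * hanoi(20) + 1
hanoi(20) = 2 * hanoi(19) + 1
hanoi(19) = 2 * hanoi(18) + 1
hanoi(18) = 2 * hanoi(17) + 1
hanoi(17) = 2 * hanoi(16) + 1
hanoi(16) = 2 * hanoi(15) + 1
hanoi(15) = 2 * hanoi(14) + 1
hanoi(14) = 2 * hanoi(13) + 1
hanoi(13) = 2 * hanoi(12) + 1
hanoi(12) = 2 * hanoi(11) + 1
hanoi(11) = 2 * hanoi(10) + 1
hanoi(10) = 2 * hanoi(9) + 1
hanoi(9) = 2 * hanoi(8) + 1
hanoi(8) = 2 * hanoi(7) + 1
hanoi(7) = 2 * hanoi(6) + 1
hanoi(6) = 2 * hanoi(5) + 1
hanoi(5) = 2 * hanoi(4) + 1
hanoi(4) = 2 * hanoi(3) + 1
hanoi(3) = 2 * hanoi(2) + 1
hanoi(2) = 2 * hanoi(1) + 1
hanoi(1) = 1  (base case)
hanoi(2) = 2 * 1 + 1 = 3
hanoi(3) = 2 * 3 + 1 = 7
hanoi(4) = 2 * 7 + 1 = 15
hanoi(5) = 2 * 15 + 1 = 31
hanoi(6) = 2 * 31 + 1 = 63
hanoi(7) = 2 * 63 + 1 = 127
hanoi(8) = 2 * 127 + 1 = 255
hanoi(9) = 2 * 255 + 1 = 511
hanoi(10) = 2 * 511 + 1 = 1023
hanoi(11) = 2 * 1023 + 1 = 2047
hanoi(12) = 2 * 2047 + 1 = 4095
hanoi(13) = 2 * 4095 + 1 = 8191
hanoi(14) = 2 * 8191 + 1 = 16383
hanoi(15) = 2 * 16383 + 1 = 32767
hanoi(16) = 2 * 32767 + 1 = 65535
hanoi(17) = 2 * 65535 + 1 = 131071
hanoi(18) = 2 * 131071 + 1 = 262143
hanoi(19) = 2 * 262143 + 1 = 524287
hanoi(20) = 2 * 524287 + 1 = 1048575
hanoi(21) = 2 * 1048575 + 1 = 2097151
hanoi(22) = 2 * 2097151 + 1 = 4194303

4194303


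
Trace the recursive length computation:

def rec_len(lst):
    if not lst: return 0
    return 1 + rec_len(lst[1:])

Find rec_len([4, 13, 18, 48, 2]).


rec_len([4, 13, 18, 48, 2]) = 1 + rec_len([13, 18, 48, 2])
rec_len([13, 18, 48, 2]) = 1 + rec_len([18, 48, 2])
rec_len([18, 48, 2]) = 1 + rec_len([48, 2])
rec_len([48, 2]) = 1 + rec_len([2])
rec_len([2]) = 1 + rec_len([])
rec_len([]) = 0  (base case)
Unwinding: 1 + 1 + 1 + 1 + 1 + 0 = 5

5


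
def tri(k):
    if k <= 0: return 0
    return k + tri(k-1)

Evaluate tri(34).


tri(34)
= 34 + 33 + 32 + 31 + 30 + 29 + 28 + 27 + 26 + 25 + 24 + 23 + 22 + 21 + 20 + 19 + 18 + 17 + 16 + 15 + 14 + 13 + 12 + 11 + 10 + 9 + 8 + 7 + 6 + 5 + 4 + 3 + 2 + 1 + tri(0)
= 34 + 33 + 32 + 31 + 30 + 29 + 28 + 27 + 26 + 25 + 24 + 23 + 22 + 21 + 20 + 19 + 18 + 17 + 16 + 15 + 14 + 13 + 12 + 11 + 10 + 9 + 8 + 7 + 6 + 5 + 4 + 3 + 2 + 1 + 0
= 595

595


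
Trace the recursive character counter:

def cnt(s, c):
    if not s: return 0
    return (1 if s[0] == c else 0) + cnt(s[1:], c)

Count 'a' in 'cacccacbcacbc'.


s[0]='c' != 'a' -> 0
s[0]='a' == 'a' -> 1
s[0]='c' != 'a' -> 0
s[0]='c' != 'a' -> 0
s[0]='c' != 'a' -> 0
s[0]='a' == 'a' -> 1
s[0]='c' != 'a' -> 0
s[0]='b' != 'a' -> 0
s[0]='c' != 'a' -> 0
s[0]='a' == 'a' -> 1
s[0]='c' != 'a' -> 0
s[0]='b' != 'a' -> 0
s[0]='c' != 'a' -> 0
Sum: 0 + 1 + 0 + 0 + 0 + 1 + 0 + 0 + 0 + 1 + 0 + 0 + 0 = 3

3
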